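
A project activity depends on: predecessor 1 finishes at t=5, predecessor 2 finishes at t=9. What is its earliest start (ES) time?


ES = max of all predecessor completion times
Predecessors: [5, 9]
ES = max(5, 9)
= 9


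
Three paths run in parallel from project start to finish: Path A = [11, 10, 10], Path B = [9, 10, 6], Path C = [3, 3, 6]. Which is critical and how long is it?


Path A: 11 + 10 + 10 = 31
Path B: 9 + 10 + 6 = 25
Path C: 3 + 3 + 6 = 12
Critical path = longest = max(31, 25, 12)
= 31 (Path A)


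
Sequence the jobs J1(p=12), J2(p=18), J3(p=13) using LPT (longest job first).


LPT: sort by longest processing time first
  J2: p=18
  J3: p=13
  J1: p=12
Order: J2 → J3 → J1


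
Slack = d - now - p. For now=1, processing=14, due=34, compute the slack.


Slack = due - current_time - processing
= 34 - 1 - 14
= 19


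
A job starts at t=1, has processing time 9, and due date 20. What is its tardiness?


Completion = start + processing = 1 + 9 = 10
Tardiness = max(0, C - d) = max(0, 10 - 20)
= max(0, -10)
= 0


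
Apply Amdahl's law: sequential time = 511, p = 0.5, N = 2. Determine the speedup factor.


Amdahl's law: T_p = T × ((1-p) + p/N)
= 511 × ((1-0.5) + 0.5/2)
= 511 × (0.50 + 0.2500)
= 511 × 0.7500
= 383.25
Speedup = 511/383.25
= 1.33×


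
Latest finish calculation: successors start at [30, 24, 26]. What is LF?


LF = min of all successor start times
Successors start at: [30, 24, 26]
LF = min(30, 24, 26)
= 24


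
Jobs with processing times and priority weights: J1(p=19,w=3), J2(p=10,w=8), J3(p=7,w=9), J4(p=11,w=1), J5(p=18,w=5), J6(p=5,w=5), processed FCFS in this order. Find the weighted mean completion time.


Completion times:
  J1: C=19, w×C=3×19=57
  J2: C=29, w×C=8×29=232
  J3: C=36, w×C=9×36=324
  J4: C=47, w×C=1×47=47
  J5: C=65, w×C=5×65=325
  J6: C=70, w×C=5×70=350
Sum w×C = 1335
Sum w = 31
Weighted avg = 1335/31
= 43.06


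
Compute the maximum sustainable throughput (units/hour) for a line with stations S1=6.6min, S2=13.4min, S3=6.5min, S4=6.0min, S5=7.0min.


Bottleneck = longest station time
Station times: [6.6, 13.4, 6.5, 6.0, 7.0]
Max = 13.4 min
Rate = 60 / 13.4
= 4.48 units/hour (bottleneck: 13.4min)


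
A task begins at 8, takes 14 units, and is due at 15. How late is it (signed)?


Completion = 8 + 14 = 22
Lateness = C - d = 22 - 15
= 7


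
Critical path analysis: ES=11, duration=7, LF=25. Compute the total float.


EF = ES + duration = 11 + 7 = 18
LS = LF - duration = 25 - 7 = 18
Total Float = LF - EF = 25 - 18
(or LS - ES = 18 - 11)
= 7


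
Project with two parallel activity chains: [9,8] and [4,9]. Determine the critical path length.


Path A: 9 + 8 = 17
Path B: 4 + 9 = 13
Critical path = longest = max(17, 13)
= 17 (Path A)


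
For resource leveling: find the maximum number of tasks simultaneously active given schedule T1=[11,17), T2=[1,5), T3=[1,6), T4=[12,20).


Check each time point for overlaps:
  t=1: 2 tasks active (T2, T3)
Max concurrent = 2


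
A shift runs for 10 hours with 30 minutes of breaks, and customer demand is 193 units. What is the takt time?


Available = 10×60 - 30 = 570 min
Takt time = 570 / 193
= 2.95 min/unit


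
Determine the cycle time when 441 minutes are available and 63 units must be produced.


Cycle time = available time / demand
= 441 / 63
= 7.00 min/unit


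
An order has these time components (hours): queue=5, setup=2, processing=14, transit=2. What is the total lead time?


Lead time = queue + setup + processing + transit
= 5 + 2 + 14 + 2
= 23 hours


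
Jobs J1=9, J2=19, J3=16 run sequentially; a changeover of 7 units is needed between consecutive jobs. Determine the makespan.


Makespan = Σ processing + (n-1) × setup
= (9 + 19 + 16) + (3-1)×7
= 44 + 14
= 58 time units


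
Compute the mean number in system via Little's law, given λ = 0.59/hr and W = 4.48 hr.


Little's law: L = λ × W
= 0.59 × 4.48
= 2.64


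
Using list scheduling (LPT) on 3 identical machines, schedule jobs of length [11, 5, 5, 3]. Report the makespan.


Jobs (LPT sorted): [11, 5, 5, 3]
Machines: 3
  J=11 → Machine 1 (load: 0+11=11)
  J=5 → Machine 2 (load: 0+5=5)
  J=5 → Machine 3 (load: 0+5=5)
  J=3 → Machine 2 (load: 5+3=8)
Machine loads: [11, 8, 5]
Makespan = max = 11 time units


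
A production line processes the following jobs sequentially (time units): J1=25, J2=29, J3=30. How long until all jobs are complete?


Sequential makespan: sum all processing times
= 25 + 29 + 30
= 84 time units


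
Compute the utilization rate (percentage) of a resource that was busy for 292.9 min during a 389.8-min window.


Utilization = busy / total × 100
= 292.9 / 389.8 × 100
= 75.1%


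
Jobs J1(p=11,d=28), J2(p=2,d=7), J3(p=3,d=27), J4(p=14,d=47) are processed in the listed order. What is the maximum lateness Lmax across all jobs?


Lateness per job (L = C - d):
  J1: C=11, d=28, L=-17
  J2: C=13, d=7, L=6
  J3: C=16, d=27, L=-11
  J4: C=30, d=47, L=-17
Lmax = max(-17, 6, -11, -17)
= 6


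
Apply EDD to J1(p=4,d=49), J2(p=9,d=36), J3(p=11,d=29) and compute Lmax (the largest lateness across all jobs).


EDD order: J3 → J2 → J1
Completion and lateness:
  J3: C=11, d=29, L=11-29=-18
  J2: C=20, d=36, L=20-36=-16
  J1: C=24, d=49, L=24-49=-25
Lmax = max(-18, -16, -25)
= -16


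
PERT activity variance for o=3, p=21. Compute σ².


σ² = ((p - o) / 6)² = (p - o)² / 36
= (21 - 3)² / 36
= 18² / 36
= 324 / 36
= 9.0000


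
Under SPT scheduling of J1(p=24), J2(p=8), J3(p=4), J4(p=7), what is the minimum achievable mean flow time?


SPT order: J3 → J4 → J2 → J1
Completion times:
  J3: C=4
  J4: C=11
  J2: C=19
  J1: C=43
Sum = 77, n = 4
Mean flow = 77/4
= 19.25


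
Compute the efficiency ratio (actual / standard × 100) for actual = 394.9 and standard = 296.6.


Efficiency = (actual / standard) × 100
= (394.9 / 296.6) × 100
= 133.1%


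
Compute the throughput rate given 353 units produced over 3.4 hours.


Throughput = units / time
= 353 / 3.4
= 103.8 units/hour


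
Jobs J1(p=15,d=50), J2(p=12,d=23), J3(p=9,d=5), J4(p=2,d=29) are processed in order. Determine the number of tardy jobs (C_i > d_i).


Completion vs due date:
  J1: C=15, d=50 → on time
  J2: C=27, d=23 → TARDY
  J3: C=36, d=5 → TARDY
  J4: C=38, d=29 → TARDY
Tardy jobs: J2, J3, J4
Count = 3


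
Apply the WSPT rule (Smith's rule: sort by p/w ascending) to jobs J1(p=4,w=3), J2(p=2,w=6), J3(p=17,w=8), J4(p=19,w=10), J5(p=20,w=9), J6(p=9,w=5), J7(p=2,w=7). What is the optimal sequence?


WSPT (Smith's rule): sort by p/w ascending
  J7: p/w = 2/7 = 0.286
  J2: p/w = 2/6 = 0.333
  J1: p/w = 4/3 = 1.333
  J6: p/w = 9/5 = 1.800
  J4: p/w = 19/10 = 1.900
  J3: p/w = 17/8 = 2.125
  J5: p/w = 20/9 = 2.222
Order: J7 → J2 → J1 → J6 → J4 → J3 → J5


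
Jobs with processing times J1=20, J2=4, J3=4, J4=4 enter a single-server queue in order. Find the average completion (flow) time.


Completion times:
  J1: completes at 20
  J2: completes at 24
  J3: completes at 28
  J4: completes at 32
Sum = 104
Average = 104/4
= 26.00


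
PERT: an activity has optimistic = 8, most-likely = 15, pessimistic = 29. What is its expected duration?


te = (o + 4m + p) / 6
= (8 + 4×15 + 29) / 6
= (8 + 60 + 29) / 6
= 97 / 6
= 16.17


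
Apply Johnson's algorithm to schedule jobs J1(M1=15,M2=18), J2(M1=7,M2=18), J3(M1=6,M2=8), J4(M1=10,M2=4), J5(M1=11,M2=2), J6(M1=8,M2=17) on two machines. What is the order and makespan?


Johnson's rule:
Group 1 (M1≤M2, sort by M1): ['J3', 'J2', 'J6', 'J1']
Group 2 (M1>M2, sort desc M2): ['J4', 'J5']
Sequence: J3 → J2 → J6 → J1 → J4 → J5
Makespan calculation:
  J3: M1 done=6, M2 done=14
  J2: M1 done=13, M2 done=32
  J6: M1 done=21, M2 done=49
  J1: M1 done=36, M2 done=67
  J4: M1 done=46, M2 done=71
  J5: M1 done=57, M2 done=73
= Sequence: J3 → J2 → J6 → J1 → J4 → J5, Makespan: 73


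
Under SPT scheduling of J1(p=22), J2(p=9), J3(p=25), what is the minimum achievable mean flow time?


SPT order: J2 → J1 → J3
Completion times:
  J2: C=9
  J1: C=31
  J3: C=56
Sum = 96, n = 3
Mean flow = 96/3
= 32.00


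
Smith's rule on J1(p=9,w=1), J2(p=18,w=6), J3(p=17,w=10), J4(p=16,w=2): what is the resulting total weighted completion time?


WSPT order (by p/w): J3 → J2 → J4 → J1
  J3: C=17, w·C=10×17=170
  J2: C=35, w·C=6×35=210
  J4: C=51, w·C=2×51=102
  J1: C=60, w·C=1×60=60
Σ w·C = 542
= 542


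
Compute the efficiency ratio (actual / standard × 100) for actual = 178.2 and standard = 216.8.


Efficiency = (actual / standard) × 100
= (178.2 / 216.8) × 100
= 82.2%


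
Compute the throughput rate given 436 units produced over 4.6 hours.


Throughput = units / time
= 436 / 4.6
= 94.8 units/hour


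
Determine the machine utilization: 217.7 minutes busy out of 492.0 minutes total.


Utilization = busy / total × 100
= 217.7 / 492.0 × 100
= 44.2%


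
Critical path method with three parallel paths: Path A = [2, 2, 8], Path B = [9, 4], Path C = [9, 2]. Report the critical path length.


Path A: 2 + 2 + 8 = 12
Path B: 9 + 4 = 13
Path C: 9 + 2 = 11
Critical path = longest = max(12, 13, 11)
= 13 (Path B)


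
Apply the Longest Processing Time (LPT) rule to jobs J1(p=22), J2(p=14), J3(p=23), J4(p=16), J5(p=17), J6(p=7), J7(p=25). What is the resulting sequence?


LPT: sort by longest processing time first
  J7: p=25
  J3: p=23
  J1: p=22
  J5: p=17
  J4: p=16
  J2: p=14
  J6: p=7
Order: J7 → J3 → J1 → J5 → J4 → J2 → J6


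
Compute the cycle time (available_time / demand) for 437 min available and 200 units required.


Cycle time = available time / demand
= 437 / 200
= 2.19 min/unit


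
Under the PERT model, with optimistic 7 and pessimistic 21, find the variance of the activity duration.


σ² = ((p - o) / 6)² = (p - o)² / 36
= (21 - 7)² / 36
= 14² / 36
= 196 / 36
= 5.4444


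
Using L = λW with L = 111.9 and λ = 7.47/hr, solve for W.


Little's law: L = λW → W = L / λ
= 111.9 / 7.47
= 14.98 hours


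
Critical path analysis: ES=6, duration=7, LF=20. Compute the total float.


EF = ES + duration = 6 + 7 = 13
LS = LF - duration = 20 - 7 = 13
Total Float = LF - EF = 20 - 13
(or LS - ES = 13 - 6)
= 7


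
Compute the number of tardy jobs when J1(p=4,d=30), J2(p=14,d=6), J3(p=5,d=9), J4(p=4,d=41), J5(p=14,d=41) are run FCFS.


Completion vs due date:
  J1: C=4, d=30 → on time
  J2: C=18, d=6 → TARDY
  J3: C=23, d=9 → TARDY
  J4: C=27, d=41 → on time
  J5: C=41, d=41 → on time
Tardy jobs: J2, J3
Count = 2


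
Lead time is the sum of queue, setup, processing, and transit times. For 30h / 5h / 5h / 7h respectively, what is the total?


Lead time = queue + setup + processing + transit
= 30 + 5 + 5 + 7
= 47 hours


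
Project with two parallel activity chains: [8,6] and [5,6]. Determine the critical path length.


Path A: 8 + 6 = 14
Path B: 5 + 6 = 11
Critical path = longest = max(14, 11)
= 14 (Path A)


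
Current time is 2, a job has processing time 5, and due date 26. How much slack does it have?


Slack = due - current_time - processing
= 26 - 2 - 5
= 19


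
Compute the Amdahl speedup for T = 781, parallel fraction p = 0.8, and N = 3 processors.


Amdahl's law: T_p = T × ((1-p) + p/N)
= 781 × ((1-0.8) + 0.8/3)
= 781 × (0.20 + 0.2667)
= 781 × 0.4667
= 364.47
Speedup = 781/364.47
= 2.14×


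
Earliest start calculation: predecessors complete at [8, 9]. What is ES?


ES = max of all predecessor completion times
Predecessors: [8, 9]
ES = max(8, 9)
= 9


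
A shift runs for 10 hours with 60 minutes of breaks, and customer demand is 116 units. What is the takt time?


Available = 10×60 - 60 = 540 min
Takt time = 540 / 116
= 4.66 min/unit


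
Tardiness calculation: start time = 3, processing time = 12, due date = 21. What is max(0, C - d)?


Completion = start + processing = 3 + 12 = 15
Tardiness = max(0, C - d) = max(0, 15 - 21)
= max(0, -6)
= 0


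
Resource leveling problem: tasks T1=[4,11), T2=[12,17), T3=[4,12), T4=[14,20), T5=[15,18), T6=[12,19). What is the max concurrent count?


Check each time point for overlaps:
  t=15: 4 tasks active (T2, T4, T5, T6)
Max concurrent = 4


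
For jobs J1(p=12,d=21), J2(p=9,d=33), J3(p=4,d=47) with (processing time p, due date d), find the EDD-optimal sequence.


EDD: sort by earliest due date
  J1: d=21, p=12
  J2: d=33, p=9
  J3: d=47, p=4
Order: J1 → J2 → J3


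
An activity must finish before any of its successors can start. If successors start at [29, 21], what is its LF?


LF = min of all successor start times
Successors start at: [29, 21]
LF = min(29, 21)
= 21


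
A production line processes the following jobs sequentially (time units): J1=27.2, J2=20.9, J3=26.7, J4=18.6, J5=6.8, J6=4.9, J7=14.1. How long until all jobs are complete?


Sequential makespan: sum all processing times
= 27.2 + 20.9 + 26.7 + 18.6 + 6.8 + 4.9 + 14.1
= 119.2 time units


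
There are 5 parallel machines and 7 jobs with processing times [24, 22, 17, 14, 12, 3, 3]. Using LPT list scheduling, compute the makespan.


Jobs (LPT sorted): [24, 22, 17, 14, 12, 3, 3]
Machines: 5
  J=24 → Machine 1 (load: 0+24=24)
  J=22 → Machine 2 (load: 0+22=22)
  J=17 → Machine 3 (load: 0+17=17)
  J=14 → Machine 4 (load: 0+14=14)
  J=12 → Machine 5 (load: 0+12=12)
  J=3 → Machine 5 (load: 12+3=15)
  J=3 → Machine 4 (load: 14+3=17)
Machine loads: [24, 22, 17, 17, 15]
Makespan = max = 24 time units


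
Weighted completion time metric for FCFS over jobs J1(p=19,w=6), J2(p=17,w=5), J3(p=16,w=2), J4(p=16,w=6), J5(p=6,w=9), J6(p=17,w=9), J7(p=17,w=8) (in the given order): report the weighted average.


Completion times:
  J1: C=19, w×C=6×19=114
  J2: C=36, w×C=5×36=180
  J3: C=52, w×C=2×52=104
  J4: C=68, w×C=6×68=408
  J5: C=74, w×C=9×74=666
  J6: C=91, w×C=9×91=819
  J7: C=108, w×C=8×108=864
Sum w×C = 3155
Sum w = 45
Weighted avg = 3155/45
= 70.11


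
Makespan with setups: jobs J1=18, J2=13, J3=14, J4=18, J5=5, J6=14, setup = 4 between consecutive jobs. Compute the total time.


Makespan = Σ processing + (n-1) × setup
= (18 + 13 + 14 + 18 + 5 + 14) + (6-1)×4
= 82 + 20
= 102 time units


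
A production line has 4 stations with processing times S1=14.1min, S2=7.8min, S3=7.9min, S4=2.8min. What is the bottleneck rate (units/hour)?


Bottleneck = longest station time
Station times: [14.1, 7.8, 7.9, 2.8]
Max = 14.1 min
Rate = 60 / 14.1
= 4.26 units/hour (bottleneck: 14.1min)


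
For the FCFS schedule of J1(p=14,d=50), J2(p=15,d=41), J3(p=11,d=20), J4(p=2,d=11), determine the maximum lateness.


Lateness per job (L = C - d):
  J1: C=14, d=50, L=-36
  J2: C=29, d=41, L=-12
  J3: C=40, d=20, L=20
  J4: C=42, d=11, L=31
Lmax = max(-36, -12, 20, 31)
= 31


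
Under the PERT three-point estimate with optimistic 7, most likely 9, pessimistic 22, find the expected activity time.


te = (o + 4m + p) / 6
= (7 + 4×9 + 22) / 6
= (7 + 36 + 22) / 6
= 65 / 6
= 10.83


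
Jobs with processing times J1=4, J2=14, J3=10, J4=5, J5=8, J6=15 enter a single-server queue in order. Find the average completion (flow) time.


Completion times:
  J1: completes at 4
  J2: completes at 18
  J3: completes at 28
  J4: completes at 33
  J5: completes at 41
  J6: completes at 56
Sum = 180
Average = 180/6
= 30.00


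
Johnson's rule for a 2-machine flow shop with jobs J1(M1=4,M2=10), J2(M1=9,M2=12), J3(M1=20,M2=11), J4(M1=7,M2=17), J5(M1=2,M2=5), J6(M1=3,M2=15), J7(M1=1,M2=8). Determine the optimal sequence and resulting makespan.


Johnson's rule:
Group 1 (M1≤M2, sort by M1): ['J7', 'J5', 'J6', 'J1', 'J4', 'J2']
Group 2 (M1>M2, sort desc M2): ['J3']
Sequence: J7 → J5 → J6 → J1 → J4 → J2 → J3
Makespan calculation:
  J7: M1 done=1, M2 done=9
  J5: M1 done=3, M2 done=14
  J6: M1 done=6, M2 done=29
  J1: M1 done=10, M2 done=39
  J4: M1 done=17, M2 done=56
  J2: M1 done=26, M2 done=68
  J3: M1 done=46, M2 done=79
= Sequence: J7 → J5 → J6 → J1 → J4 → J2 → J3, Makespan: 79


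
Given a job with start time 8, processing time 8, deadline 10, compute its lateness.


Completion = 8 + 8 = 16
Lateness = C - d = 16 - 10
= 6


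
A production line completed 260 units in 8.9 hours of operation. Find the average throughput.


Throughput = units / time
= 260 / 8.9
= 29.2 units/hour


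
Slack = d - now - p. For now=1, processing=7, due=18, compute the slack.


Slack = due - current_time - processing
= 18 - 1 - 7
= 10


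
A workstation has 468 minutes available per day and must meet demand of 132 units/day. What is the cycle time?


Cycle time = available time / demand
= 468 / 132
= 3.55 min/unit


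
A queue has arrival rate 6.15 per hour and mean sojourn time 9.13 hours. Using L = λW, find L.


Little's law: L = λ × W
= 6.15 × 9.13
= 56.15


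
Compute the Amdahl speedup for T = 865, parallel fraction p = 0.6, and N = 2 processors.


Amdahl's law: T_p = T × ((1-p) + p/N)
= 865 × ((1-0.6) + 0.6/2)
= 865 × (0.40 + 0.3000)
= 865 × 0.7000
= 605.50
Speedup = 865/605.50
= 1.43×


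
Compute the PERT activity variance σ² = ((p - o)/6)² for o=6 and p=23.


σ² = ((p - o) / 6)² = (p - o)² / 36
= (23 - 6)² / 36
= 17² / 36
= 289 / 36
= 8.0278


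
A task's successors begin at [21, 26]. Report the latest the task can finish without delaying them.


LF = min of all successor start times
Successors start at: [21, 26]
LF = min(21, 26)
= 21


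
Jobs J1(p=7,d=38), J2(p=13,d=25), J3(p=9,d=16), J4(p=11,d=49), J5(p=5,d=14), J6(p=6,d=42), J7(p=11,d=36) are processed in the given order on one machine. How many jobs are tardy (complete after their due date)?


Completion vs due date:
  J1: C=7, d=38 → on time
  J2: C=20, d=25 → on time
  J3: C=29, d=16 → TARDY
  J4: C=40, d=49 → on time
  J5: C=45, d=14 → TARDY
  J6: C=51, d=42 → TARDY
  J7: C=62, d=36 → TARDY
Tardy jobs: J3, J5, J6, J7
Count = 4


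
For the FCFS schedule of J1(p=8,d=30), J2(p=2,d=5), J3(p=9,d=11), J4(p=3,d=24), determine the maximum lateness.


Lateness per job (L = C - d):
  J1: C=8, d=30, L=-22
  J2: C=10, d=5, L=5
  J3: C=19, d=11, L=8
  J4: C=22, d=24, L=-2
Lmax = max(-22, 5, 8, -2)
= 8


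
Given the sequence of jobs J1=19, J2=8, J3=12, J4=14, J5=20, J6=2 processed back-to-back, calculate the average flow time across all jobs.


Completion times:
  J1: completes at 19
  J2: completes at 27
  J3: completes at 39
  J4: completes at 53
  J5: completes at 73
  J6: completes at 75
Sum = 286
Average = 286/6
= 47.67


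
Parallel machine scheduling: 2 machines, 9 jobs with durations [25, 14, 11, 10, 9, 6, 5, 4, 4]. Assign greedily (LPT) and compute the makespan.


Jobs (LPT sorted): [25, 14, 11, 10, 9, 6, 5, 4, 4]
Machines: 2
  J=25 → Machine 1 (load: 0+25=25)
  J=14 → Machine 2 (load: 0+14=14)
  J=11 → Machine 2 (load: 14+11=25)
  J=10 → Machine 1 (load: 25+10=35)
  J=9 → Machine 2 (load: 25+9=34)
  J=6 → Machine 2 (load: 34+6=40)
  J=5 → Machine 1 (load: 35+5=40)
  J=4 → Machine 1 (load: 40+4=44)
  J=4 → Machine 2 (load: 40+4=44)
Machine loads: [44, 44]
Makespan = max = 44 time units


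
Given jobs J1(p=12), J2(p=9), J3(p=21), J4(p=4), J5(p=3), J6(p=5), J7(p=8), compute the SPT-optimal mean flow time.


SPT order: J5 → J4 → J6 → J7 → J2 → J1 → J3
Completion times:
  J5: C=3
  J4: C=7
  J6: C=12
  J7: C=20
  J2: C=29
  J1: C=41
  J3: C=62
Sum = 174, n = 7
Mean flow = 174/7
= 24.86


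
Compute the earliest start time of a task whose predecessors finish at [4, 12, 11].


ES = max of all predecessor completion times
Predecessors: [4, 12, 11]
ES = max(4, 12, 11)
= 12


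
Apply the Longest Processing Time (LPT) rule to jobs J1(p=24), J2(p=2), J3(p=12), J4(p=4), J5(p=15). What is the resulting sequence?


LPT: sort by longest processing time first
  J1: p=24
  J5: p=15
  J3: p=12
  J4: p=4
  J2: p=2
Order: J1 → J5 → J3 → J4 → J2


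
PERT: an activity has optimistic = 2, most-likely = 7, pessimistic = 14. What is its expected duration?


te = (o + 4m + p) / 6
= (2 + 4×7 + 14) / 6
= (2 + 28 + 14) / 6
= 44 / 6
= 7.33


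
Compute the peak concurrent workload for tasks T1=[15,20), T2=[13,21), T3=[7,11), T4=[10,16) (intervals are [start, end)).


Check each time point for overlaps:
  t=15: 3 tasks active (T1, T2, T4)
Max concurrent = 3


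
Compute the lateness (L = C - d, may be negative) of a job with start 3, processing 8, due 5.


Completion = 3 + 8 = 11
Lateness = C - d = 11 - 5
= 6


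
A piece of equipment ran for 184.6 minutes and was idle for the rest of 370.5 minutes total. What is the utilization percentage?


Utilization = busy / total × 100
= 184.6 / 370.5 × 100
= 49.8%


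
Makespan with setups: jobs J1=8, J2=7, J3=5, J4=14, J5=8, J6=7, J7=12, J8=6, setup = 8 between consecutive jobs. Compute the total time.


Makespan = Σ processing + (n-1) × setup
= (8 + 7 + 5 + 14 + 8 + 7 + 12 + 6) + (8-1)×8
= 67 + 56
= 123 time units


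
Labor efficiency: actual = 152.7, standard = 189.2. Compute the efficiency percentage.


Efficiency = (actual / standard) × 100
= (152.7 / 189.2) × 100
= 80.7%


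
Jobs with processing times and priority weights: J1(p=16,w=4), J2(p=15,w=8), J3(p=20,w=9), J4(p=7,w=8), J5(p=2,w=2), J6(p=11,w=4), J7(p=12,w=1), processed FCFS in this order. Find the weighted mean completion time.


Completion times:
  J1: C=16, w×C=4×16=64
  J2: C=31, w×C=8×31=248
  J3: C=51, w×C=9×51=459
  J4: C=58, w×C=8×58=464
  J5: C=60, w×C=2×60=120
  J6: C=71, w×C=4×71=284
  J7: C=83, w×C=1×83=83
Sum w×C = 1722
Sum w = 36
Weighted avg = 1722/36
= 47.83


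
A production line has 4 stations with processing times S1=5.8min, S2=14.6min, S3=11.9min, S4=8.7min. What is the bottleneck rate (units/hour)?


Bottleneck = longest station time
Station times: [5.8, 14.6, 11.9, 8.7]
Max = 14.6 min
Rate = 60 / 14.6
= 4.11 units/hour (bottleneck: 14.6min)


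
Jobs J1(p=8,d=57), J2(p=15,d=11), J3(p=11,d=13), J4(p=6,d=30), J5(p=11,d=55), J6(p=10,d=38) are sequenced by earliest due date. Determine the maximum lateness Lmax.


EDD order: J2 → J3 → J4 → J6 → J5 → J1
Completion and lateness:
  J2: C=15, d=11, L=15-11=4
  J3: C=26, d=13, L=26-13=13
  J4: C=32, d=30, L=32-30=2
  J6: C=42, d=38, L=42-38=4
  J5: C=53, d=55, L=53-55=-2
  J1: C=61, d=57, L=61-57=4
Lmax = max(4, 13, 2, 4, -2, 4)
= 13


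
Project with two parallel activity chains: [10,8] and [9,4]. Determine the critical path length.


Path A: 10 + 8 = 18
Path B: 9 + 4 = 13
Critical path = longest = max(18, 13)
= 18 (Path A)


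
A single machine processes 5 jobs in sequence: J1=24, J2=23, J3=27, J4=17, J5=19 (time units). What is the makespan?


Sequential makespan: sum all processing times
= 24 + 23 + 27 + 17 + 19
= 110 time units


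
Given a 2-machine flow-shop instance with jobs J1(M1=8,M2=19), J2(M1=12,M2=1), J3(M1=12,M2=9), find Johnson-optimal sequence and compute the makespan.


Johnson's rule:
Group 1 (M1≤M2, sort by M1): ['J1']
Group 2 (M1>M2, sort desc M2): ['J3', 'J2']
Sequence: J1 → J3 → J2
Makespan calculation:
  J1: M1 done=8, M2 done=27
  J3: M1 done=20, M2 done=36
  J2: M1 done=32, M2 done=37
= Sequence: J1 → J3 → J2, Makespan: 37


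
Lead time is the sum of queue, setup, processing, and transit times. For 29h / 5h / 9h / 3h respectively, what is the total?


Lead time = queue + setup + processing + transit
= 29 + 5 + 9 + 3
= 46 hours


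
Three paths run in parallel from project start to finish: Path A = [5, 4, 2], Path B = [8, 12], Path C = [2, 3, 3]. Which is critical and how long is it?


Path A: 5 + 4 + 2 = 11
Path B: 8 + 12 = 20
Path C: 2 + 3 + 3 = 8
Critical path = longest = max(11, 20, 8)
= 20 (Path B)


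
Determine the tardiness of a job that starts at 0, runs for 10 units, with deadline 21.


Completion = start + processing = 0 + 10 = 10
Tardiness = max(0, C - d) = max(0, 10 - 21)
= max(0, -11)
= 0


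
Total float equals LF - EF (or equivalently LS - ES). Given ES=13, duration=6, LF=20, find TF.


EF = ES + duration = 13 + 6 = 19
LS = LF - duration = 20 - 6 = 14
Total Float = LF - EF = 20 - 19
(or LS - ES = 14 - 13)
= 1


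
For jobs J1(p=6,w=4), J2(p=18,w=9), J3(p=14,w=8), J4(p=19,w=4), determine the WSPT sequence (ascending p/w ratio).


WSPT (Smith's rule): sort by p/w ascending
  J1: p/w = 6/4 = 1.500
  J3: p/w = 14/8 = 1.750
  J2: p/w = 18/9 = 2.000
  J4: p/w = 19/4 = 4.750
Order: J1 → J3 → J2 → J4


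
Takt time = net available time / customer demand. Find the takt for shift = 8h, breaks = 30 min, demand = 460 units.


Available = 8×60 - 30 = 450 min
Takt time = 450 / 460
= 0.98 min/unit


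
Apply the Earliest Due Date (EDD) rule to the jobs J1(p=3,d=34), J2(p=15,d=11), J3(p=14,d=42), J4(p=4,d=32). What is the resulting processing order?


EDD: sort by earliest due date
  J2: d=11, p=15
  J4: d=32, p=4
  J1: d=34, p=3
  J3: d=42, p=14
Order: J2 → J4 → J1 → J3


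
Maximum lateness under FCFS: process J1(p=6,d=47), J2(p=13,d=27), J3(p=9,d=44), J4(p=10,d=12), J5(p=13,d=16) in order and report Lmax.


Lateness per job (L = C - d):
  J1: C=6, d=47, L=-41
  J2: C=19, d=27, L=-8
  J3: C=28, d=44, L=-16
  J4: C=38, d=12, L=26
  J5: C=51, d=16, L=35
Lmax = max(-41, -8, -16, 26, 35)
= 35


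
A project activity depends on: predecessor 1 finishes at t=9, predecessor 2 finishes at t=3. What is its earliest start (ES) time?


ES = max of all predecessor completion times
Predecessors: [9, 3]
ES = max(9, 3)
= 9


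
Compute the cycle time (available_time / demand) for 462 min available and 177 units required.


Cycle time = available time / demand
= 462 / 177
= 2.61 min/unit


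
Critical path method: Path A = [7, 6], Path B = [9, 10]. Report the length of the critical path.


Path A: 7 + 6 = 13
Path B: 9 + 10 = 19
Critical path = longest = max(13, 19)
= 19 (Path B)


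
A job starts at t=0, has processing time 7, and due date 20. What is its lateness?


Completion = 0 + 7 = 7
Lateness = C - d = 7 - 20
= -13


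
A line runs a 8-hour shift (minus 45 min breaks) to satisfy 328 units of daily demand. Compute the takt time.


Available = 8×60 - 45 = 435 min
Takt time = 435 / 328
= 1.33 min/unit


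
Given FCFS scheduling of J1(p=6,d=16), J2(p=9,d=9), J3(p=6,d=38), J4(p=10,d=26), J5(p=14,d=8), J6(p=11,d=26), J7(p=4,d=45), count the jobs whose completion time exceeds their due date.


Completion vs due date:
  J1: C=6, d=16 → on time
  J2: C=15, d=9 → TARDY
  J3: C=21, d=38 → on time
  J4: C=31, d=26 → TARDY
  J5: C=45, d=8 → TARDY
  J6: C=56, d=26 → TARDY
  J7: C=60, d=45 → TARDY
Tardy jobs: J2, J4, J5, J6, J7
Count = 5


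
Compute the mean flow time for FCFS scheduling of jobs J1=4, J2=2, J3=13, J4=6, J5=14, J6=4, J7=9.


Completion times:
  J1: completes at 4
  J2: completes at 6
  J3: completes at 19
  J4: completes at 25
  J5: completes at 39
  J6: completes at 43
  J7: completes at 52
Sum = 188
Average = 188/7
= 26.86


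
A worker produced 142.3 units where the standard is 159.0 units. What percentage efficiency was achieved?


Efficiency = (actual / standard) × 100
= (142.3 / 159.0) × 100
= 89.5%


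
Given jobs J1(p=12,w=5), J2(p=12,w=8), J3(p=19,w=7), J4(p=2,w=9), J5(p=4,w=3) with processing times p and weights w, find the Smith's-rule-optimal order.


WSPT (Smith's rule): sort by p/w ascending
  J4: p/w = 2/9 = 0.222
  J5: p/w = 4/3 = 1.333
  J2: p/w = 12/8 = 1.500
  J1: p/w = 12/5 = 2.400
  J3: p/w = 19/7 = 2.714
Order: J4 → J5 → J2 → J1 → J3


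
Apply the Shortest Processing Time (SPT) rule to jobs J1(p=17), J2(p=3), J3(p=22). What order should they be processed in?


SPT: sort by shortest processing time
  J2: p=3
  J1: p=17
  J3: p=22
Order: J2 → J1 → J3


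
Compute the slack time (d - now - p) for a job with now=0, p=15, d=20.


Slack = due - current_time - processing
= 20 - 0 - 15
= 5


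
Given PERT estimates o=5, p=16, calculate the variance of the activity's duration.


σ² = ((p - o) / 6)² = (p - o)² / 36
= (16 - 5)² / 36
= 11² / 36
= 121 / 36
= 3.3611


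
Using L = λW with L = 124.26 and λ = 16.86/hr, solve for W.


Little's law: L = λW → W = L / λ
= 124.26 / 16.86
= 7.37 hours


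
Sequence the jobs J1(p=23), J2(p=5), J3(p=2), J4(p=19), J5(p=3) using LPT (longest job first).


LPT: sort by longest processing time first
  J1: p=23
  J4: p=19
  J2: p=5
  J5: p=3
  J3: p=2
Order: J1 → J4 → J2 → J5 → J3


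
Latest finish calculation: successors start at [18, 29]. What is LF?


LF = min of all successor start times
Successors start at: [18, 29]
LF = min(18, 29)
= 18


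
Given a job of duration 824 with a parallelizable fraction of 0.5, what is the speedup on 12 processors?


Amdahl's law: T_p = T × ((1-p) + p/N)
= 824 × ((1-0.5) + 0.5/12)
= 824 × (0.50 + 0.0417)
= 824 × 0.5417
= 446.33
Speedup = 824/446.33
= 1.85×


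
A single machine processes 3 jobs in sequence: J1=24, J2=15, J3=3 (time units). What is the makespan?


Sequential makespan: sum all processing times
= 24 + 15 + 3
= 42 time units


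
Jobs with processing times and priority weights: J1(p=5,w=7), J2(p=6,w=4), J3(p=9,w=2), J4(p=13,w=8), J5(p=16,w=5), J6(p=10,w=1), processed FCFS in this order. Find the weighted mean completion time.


Completion times:
  J1: C=5, w×C=7×5=35
  J2: C=11, w×C=4×11=44
  J3: C=20, w×C=2×20=40
  J4: C=33, w×C=8×33=264
  J5: C=49, w×C=5×49=245
  J6: C=59, w×C=1×59=59
Sum w×C = 687
Sum w = 27
Weighted avg = 687/27
= 25.44


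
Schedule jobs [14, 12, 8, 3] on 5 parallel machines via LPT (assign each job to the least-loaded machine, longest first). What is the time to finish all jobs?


Jobs (LPT sorted): [14, 12, 8, 3]
Machines: 5
  J=14 → Machine 1 (load: 0+14=14)
  J=12 → Machine 2 (load: 0+12=12)
  J=8 → Machine 3 (load: 0+8=8)
  J=3 → Machine 4 (load: 0+3=3)
Machine loads: [14, 12, 8, 3, 0]
Makespan = max = 14 time units


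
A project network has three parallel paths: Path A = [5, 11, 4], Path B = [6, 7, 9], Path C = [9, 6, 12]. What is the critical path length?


Path A: 5 + 11 + 4 = 20
Path B: 6 + 7 + 9 = 22
Path C: 9 + 6 + 12 = 27
Critical path = longest = max(20, 22, 27)
= 27 (Path C)


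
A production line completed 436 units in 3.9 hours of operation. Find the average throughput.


Throughput = units / time
= 436 / 3.9
= 111.8 units/hour


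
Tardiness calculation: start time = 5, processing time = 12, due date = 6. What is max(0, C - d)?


Completion = start + processing = 5 + 12 = 17
Tardiness = max(0, C - d) = max(0, 17 - 6)
= max(0, 11)
= 11


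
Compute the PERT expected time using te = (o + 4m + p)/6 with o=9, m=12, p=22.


te = (o + 4m + p) / 6
= (9 + 4×12 + 22) / 6
= (9 + 48 + 22) / 6
= 79 / 6
= 13.17


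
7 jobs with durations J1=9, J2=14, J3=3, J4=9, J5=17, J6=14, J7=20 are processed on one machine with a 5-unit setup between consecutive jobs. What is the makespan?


Makespan = Σ processing + (n-1) × setup
= (9 + 14 + 3 + 9 + 17 + 14 + 20) + (7-1)×5
= 86 + 30
= 116 time units


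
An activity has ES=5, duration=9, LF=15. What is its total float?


EF = ES + duration = 5 + 9 = 14
LS = LF - duration = 15 - 9 = 6
Total Float = LF - EF = 15 - 14
(or LS - ES = 6 - 5)
= 1


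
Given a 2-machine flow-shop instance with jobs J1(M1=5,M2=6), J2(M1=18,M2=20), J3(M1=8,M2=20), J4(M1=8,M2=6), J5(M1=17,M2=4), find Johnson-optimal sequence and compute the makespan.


Johnson's rule:
Group 1 (M1≤M2, sort by M1): ['J1', 'J3', 'J2']
Group 2 (M1>M2, sort desc M2): ['J4', 'J5']
Sequence: J1 → J3 → J2 → J4 → J5
Makespan calculation:
  J1: M1 done=5, M2 done=11
  J3: M1 done=13, M2 done=33
  J2: M1 done=31, M2 done=53
  J4: M1 done=39, M2 done=59
  J5: M1 done=56, M2 done=63
= Sequence: J1 → J3 → J2 → J4 → J5, Makespan: 63


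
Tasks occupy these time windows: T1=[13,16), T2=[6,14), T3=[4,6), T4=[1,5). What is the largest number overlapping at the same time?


Check each time point for overlaps:
  t=4: 2 tasks active (T3, T4)
Max concurrent = 2


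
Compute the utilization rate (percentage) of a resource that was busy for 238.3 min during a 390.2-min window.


Utilization = busy / total × 100
= 238.3 / 390.2 × 100
= 61.1%


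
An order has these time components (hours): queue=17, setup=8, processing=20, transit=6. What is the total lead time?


Lead time = queue + setup + processing + transit
= 17 + 8 + 20 + 6
= 51 hours


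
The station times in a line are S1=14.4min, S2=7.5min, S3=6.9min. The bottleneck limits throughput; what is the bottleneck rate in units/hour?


Bottleneck = longest station time
Station times: [14.4, 7.5, 6.9]
Max = 14.4 min
Rate = 60 / 14.4
= 4.17 units/hour (bottleneck: 14.4min)


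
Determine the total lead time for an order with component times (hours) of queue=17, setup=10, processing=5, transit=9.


Lead time = queue + setup + processing + transit
= 17 + 10 + 5 + 9
= 41 hours


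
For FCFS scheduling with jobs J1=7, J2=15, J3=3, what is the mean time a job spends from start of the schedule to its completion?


Completion times:
  J1: completes at 7
  J2: completes at 22
  J3: completes at 25
Sum = 54
Average = 54/3
= 18.00


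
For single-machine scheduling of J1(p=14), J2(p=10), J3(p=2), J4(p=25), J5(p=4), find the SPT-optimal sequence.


SPT: sort by shortest processing time
  J3: p=2
  J5: p=4
  J2: p=10
  J1: p=14
  J4: p=25
Order: J3 → J5 → J2 → J1 → J4


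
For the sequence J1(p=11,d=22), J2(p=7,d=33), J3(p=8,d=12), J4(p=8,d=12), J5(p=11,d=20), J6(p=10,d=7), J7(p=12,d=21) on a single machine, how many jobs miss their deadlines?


Completion vs due date:
  J1: C=11, d=22 → on time
  J2: C=18, d=33 → on time
  J3: C=26, d=12 → TARDY
  J4: C=34, d=12 → TARDY
  J5: C=45, d=20 → TARDY
  J6: C=55, d=7 → TARDY
  J7: C=67, d=21 → TARDY
Tardy jobs: J3, J4, J5, J6, J7
Count = 5


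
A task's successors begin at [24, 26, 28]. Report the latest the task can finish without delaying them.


LF = min of all successor start times
Successors start at: [24, 26, 28]
LF = min(24, 26, 28)
= 24


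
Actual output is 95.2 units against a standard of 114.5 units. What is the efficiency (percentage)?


Efficiency = (actual / standard) × 100
= (95.2 / 114.5) × 100
= 83.1%


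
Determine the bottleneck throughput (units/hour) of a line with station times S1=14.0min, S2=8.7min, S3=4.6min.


Bottleneck = longest station time
Station times: [14.0, 8.7, 4.6]
Max = 14.0 min
Rate = 60 / 14.0
= 4.29 units/hour (bottleneck: 14.0min)


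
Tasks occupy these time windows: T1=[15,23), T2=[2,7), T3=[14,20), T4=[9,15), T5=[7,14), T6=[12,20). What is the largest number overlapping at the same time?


Check each time point for overlaps:
  t=12: 3 tasks active (T4, T5, T6)
Max concurrent = 3


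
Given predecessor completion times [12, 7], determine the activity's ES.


ES = max of all predecessor completion times
Predecessors: [12, 7]
ES = max(12, 7)
= 12


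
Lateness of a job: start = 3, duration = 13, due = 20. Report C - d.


Completion = 3 + 13 = 16
Lateness = C - d = 16 - 20
= -4


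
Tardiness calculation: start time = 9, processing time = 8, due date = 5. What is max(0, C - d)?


Completion = start + processing = 9 + 8 = 17
Tardiness = max(0, C - d) = max(0, 17 - 5)
= max(0, 12)
= 12


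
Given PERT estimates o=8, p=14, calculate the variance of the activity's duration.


σ² = ((p - o) / 6)² = (p - o)² / 36
= (14 - 8)² / 36
= 6² / 36
= 36 / 36
= 1.0000


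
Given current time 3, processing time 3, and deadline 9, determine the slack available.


Slack = due - current_time - processing
= 9 - 3 - 3
= 3


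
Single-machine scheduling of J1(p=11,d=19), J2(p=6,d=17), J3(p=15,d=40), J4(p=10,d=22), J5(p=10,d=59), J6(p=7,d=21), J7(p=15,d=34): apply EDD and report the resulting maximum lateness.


EDD order: J2 → J1 → J6 → J4 → J7 → J3 → J5
Completion and lateness:
  J2: C=6, d=17, L=6-17=-11
  J1: C=17, d=19, L=17-19=-2
  J6: C=24, d=21, L=24-21=3
  J4: C=34, d=22, L=34-22=12
  J7: C=49, d=34, L=49-34=15
  J3: C=64, d=40, L=64-40=24
  J5: C=74, d=59, L=74-59=15
Lmax = max(-11, -2, 3, 12, 15, 24, 15)
= 24


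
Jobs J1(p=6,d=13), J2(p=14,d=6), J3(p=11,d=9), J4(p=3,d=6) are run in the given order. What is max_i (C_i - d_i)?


Lateness per job (L = C - d):
  J1: C=6, d=13, L=-7
  J2: C=20, d=6, L=14
  J3: C=31, d=9, L=22
  J4: C=34, d=6, L=28
Lmax = max(-7, 14, 22, 28)
= 28


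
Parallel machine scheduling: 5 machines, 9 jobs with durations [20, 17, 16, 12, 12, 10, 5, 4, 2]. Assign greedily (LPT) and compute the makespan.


Jobs (LPT sorted): [20, 17, 16, 12, 12, 10, 5, 4, 2]
Machines: 5
  J=20 → Machine 1 (load: 0+20=20)
  J=17 → Machine 2 (load: 0+17=17)
  J=16 → Machine 3 (load: 0+16=16)
  J=12 → Machine 4 (load: 0+12=12)
  J=12 → Machine 5 (load: 0+12=12)
  J=10 → Machine 4 (load: 12+10=22)
  J=5 → Machine 5 (load: 12+5=17)
  J=4 → Machine 3 (load: 16+4=20)
  J=2 → Machine 2 (load: 17+2=19)
Machine loads: [20, 19, 20, 22, 17]
Makespan = max = 22 time units


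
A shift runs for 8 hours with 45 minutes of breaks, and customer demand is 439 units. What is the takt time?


Available = 8×60 - 45 = 435 min
Takt time = 435 / 439
= 0.99 min/unit


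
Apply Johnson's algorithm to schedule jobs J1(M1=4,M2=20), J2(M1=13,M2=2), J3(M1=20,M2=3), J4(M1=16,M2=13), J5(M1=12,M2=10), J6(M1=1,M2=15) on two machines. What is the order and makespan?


Johnson's rule:
Group 1 (M1≤M2, sort by M1): ['J6', 'J1']
Group 2 (M1>M2, sort desc M2): ['J4', 'J5', 'J3', 'J2']
Sequence: J6 → J1 → J4 → J5 → J3 → J2
Makespan calculation:
  J6: M1 done=1, M2 done=16
  J1: M1 done=5, M2 done=36
  J4: M1 done=21, M2 done=49
  J5: M1 done=33, M2 done=59
  J3: M1 done=53, M2 done=62
  J2: M1 done=66, M2 done=68
= Sequence: J6 → J1 → J4 → J5 → J3 → J2, Makespan: 68


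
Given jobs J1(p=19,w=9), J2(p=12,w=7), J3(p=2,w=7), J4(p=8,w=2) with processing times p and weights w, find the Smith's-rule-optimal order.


WSPT (Smith's rule): sort by p/w ascending
  J3: p/w = 2/7 = 0.286
  J2: p/w = 12/7 = 1.714
  J1: p/w = 19/9 = 2.111
  J4: p/w = 8/2 = 4.000
Order: J3 → J2 → J1 → J4


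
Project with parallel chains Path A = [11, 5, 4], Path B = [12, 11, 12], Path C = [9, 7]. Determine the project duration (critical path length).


Path A: 11 + 5 + 4 = 20
Path B: 12 + 11 + 12 = 35
Path C: 9 + 7 = 16
Critical path = longest = max(20, 35, 16)
= 35 (Path B)


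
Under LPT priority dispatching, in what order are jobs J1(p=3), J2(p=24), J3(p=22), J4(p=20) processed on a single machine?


LPT: sort by longest processing time first
  J2: p=24
  J3: p=22
  J4: p=20
  J1: p=3
Order: J2 → J3 → J4 → J1


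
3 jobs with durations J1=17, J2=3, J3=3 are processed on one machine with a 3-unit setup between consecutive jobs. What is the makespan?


Makespan = Σ processing + (n-1) × setup
= (17 + 3 + 3) + (3-1)×3
= 23 + 6
= 29 time units


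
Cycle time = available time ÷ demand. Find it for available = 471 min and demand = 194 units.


Cycle time = available time / demand
= 471 / 194
= 2.43 min/unit


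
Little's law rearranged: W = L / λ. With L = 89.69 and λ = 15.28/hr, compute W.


Little's law: L = λW → W = L / λ
= 89.69 / 15.28
= 5.87 hours


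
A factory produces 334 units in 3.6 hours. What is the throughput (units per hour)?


Throughput = units / time
= 334 / 3.6
= 92.8 units/hour


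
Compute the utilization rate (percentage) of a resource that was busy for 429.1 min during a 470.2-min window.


Utilization = busy / total × 100
= 429.1 / 470.2 × 100
= 91.3%
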